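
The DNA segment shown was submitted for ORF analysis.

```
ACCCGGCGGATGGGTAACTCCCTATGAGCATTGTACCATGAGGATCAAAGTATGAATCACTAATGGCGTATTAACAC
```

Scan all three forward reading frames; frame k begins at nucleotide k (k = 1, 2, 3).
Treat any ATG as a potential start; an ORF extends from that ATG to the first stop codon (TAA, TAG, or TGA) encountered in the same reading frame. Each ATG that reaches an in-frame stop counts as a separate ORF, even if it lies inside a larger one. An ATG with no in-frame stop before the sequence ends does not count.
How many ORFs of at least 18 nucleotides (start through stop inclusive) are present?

3

Frame 1: ACC CGG CGG ATG GGT AAC TCC CTA TGA GCA TTG TAC CAT GAG GAT CAA AGT ATG AAT CAC TAA TGG CGT ATT AAC — ATG at 10, stop TGA at 25 → 18 nt; ATG at 52, stop TAA at 61 → 12 nt.
Frame 2: CCC GGC GGA TGG GTA ACT CCC TAT GAG CAT TGT ACC ATG AGG ATC AAA GTA TGA ATC ACT AAT GGC GTA TTA ACA — ATG at 38, stop TGA at 53 → 18 nt.
Frame 3: CCG GCG GAT GGG TAA CTC CCT ATG AGC ATT GTA CCA TGA GGA TCA AAG TAT GAA TCA CTA ATG GCG TAT TAA CAC — ATG at 24, stop TGA at 39 → 18 nt; ATG at 63, stop TAA at 72 → 12 nt.
ORFs ≥ 18 nucleotides: frame 1 10–27 (18 nucleotides), frame 2 38–55 (18 nucleotides), frame 3 24–41 (18 nucleotides). Count = 3.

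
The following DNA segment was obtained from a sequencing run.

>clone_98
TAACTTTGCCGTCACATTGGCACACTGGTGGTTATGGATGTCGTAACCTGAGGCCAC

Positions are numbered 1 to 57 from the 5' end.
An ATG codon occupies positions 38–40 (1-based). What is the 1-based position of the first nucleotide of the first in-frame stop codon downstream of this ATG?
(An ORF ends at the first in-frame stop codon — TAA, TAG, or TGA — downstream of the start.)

44

Codons from position 38: ATG (38–40), TCG (41–43), TAA (44–46).
TAA is a stop codon; it begins at position 44.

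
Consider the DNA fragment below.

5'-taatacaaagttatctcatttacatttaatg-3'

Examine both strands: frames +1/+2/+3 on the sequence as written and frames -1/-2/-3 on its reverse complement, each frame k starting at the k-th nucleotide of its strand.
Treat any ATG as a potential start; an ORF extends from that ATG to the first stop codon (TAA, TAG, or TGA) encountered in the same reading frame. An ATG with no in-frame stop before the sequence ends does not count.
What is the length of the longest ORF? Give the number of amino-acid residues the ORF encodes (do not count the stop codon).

2

Reverse complement (5'→3'): CATTAAATGTAAATGAGATAACTTTGTATTA
Frame +1: TAA TAC AAA GTT ATC TCA TTT ACA TTT AAT — no ATG→stop ORF.
Frame +2: AAT ACA AAG TTA TCT CAT TTA CAT TTA ATG — no ATG→stop ORF.
Frame +3: ATA CAA AGT TAT CTC ATT TAC ATT TAA — no ATG→stop ORF.
Frame -1: CAT TAA ATG TAA ATG AGA TAA CTT TGT ATT — ATG at 7, stop TAA at 10 → 6 nt; ATG at 13, stop TAA at 19 → 9 nt.
Frame -2: ATT AAA TGT AAA TGA GAT AAC TTT GTA TTA — no ATG→stop ORF.
Frame -3: TTA AAT GTA AAT GAG ATA ACT TTG TAT — no ATG→stop ORF.
Longest: frame -1, positions 13–21, 9 nt = 3 codons = 2 aa. → 2 amino acids.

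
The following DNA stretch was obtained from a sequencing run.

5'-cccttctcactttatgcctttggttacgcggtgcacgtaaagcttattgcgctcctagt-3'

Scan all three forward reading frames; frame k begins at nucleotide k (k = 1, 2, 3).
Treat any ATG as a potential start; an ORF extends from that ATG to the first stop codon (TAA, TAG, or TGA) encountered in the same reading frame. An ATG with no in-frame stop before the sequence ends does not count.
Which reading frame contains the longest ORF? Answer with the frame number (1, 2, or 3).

2

Frame 1: CCC TTC TCA CTT TAT GCC TTT GGT TAC GCG GTG CAC GTA AAG CTT ATT GCG CTC CTA — no ATG→stop ORF.
Frame 2: CCT TCT CAC TTT ATG CCT TTG GTT ACG CGG TGC ACG TAA AGC TTA TTG CGC TCC TAG — ATG at 14, stop TAA at 38 → 27 nt.
Frame 3: CTT CTC ACT TTA TGC CTT TGG TTA CGC GGT GCA CGT AAA GCT TAT TGC GCT CCT AGT — no ATG→stop ORF.
Longest ORF is 27 nt in frame 2 (positions 14–40).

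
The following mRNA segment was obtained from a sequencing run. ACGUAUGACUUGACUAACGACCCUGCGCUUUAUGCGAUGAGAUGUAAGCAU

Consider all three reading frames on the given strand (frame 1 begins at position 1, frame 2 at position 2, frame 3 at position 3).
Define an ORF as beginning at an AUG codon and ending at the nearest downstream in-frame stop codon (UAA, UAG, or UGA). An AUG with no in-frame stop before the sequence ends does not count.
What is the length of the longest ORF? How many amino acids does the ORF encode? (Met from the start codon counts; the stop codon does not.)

Frame 1: ACG UAU GAC UUG ACU AAC GAC CCU GCG CUU UAU GCG AUG AGA UGU AAG CAU — no AUG→stop ORF.
Frame 2: CGU AUG ACU UGA CUA ACG ACC CUG CGC UUU AUG CGA UGA GAU GUA AGC — AUG at 5, stop UGA at 11 → 9 nt; AUG at 32, stop UGA at 38 → 9 nt.
Frame 3: GUA UGA CUU GAC UAA CGA CCC UGC GCU UUA UGC GAU GAG AUG UAA GCA — AUG at 42, stop UAA at 45 → 6 nt.
Longest: frame 2, positions 5–13, 9 nt = 3 codons = 2 aa. → 2 amino acids.

2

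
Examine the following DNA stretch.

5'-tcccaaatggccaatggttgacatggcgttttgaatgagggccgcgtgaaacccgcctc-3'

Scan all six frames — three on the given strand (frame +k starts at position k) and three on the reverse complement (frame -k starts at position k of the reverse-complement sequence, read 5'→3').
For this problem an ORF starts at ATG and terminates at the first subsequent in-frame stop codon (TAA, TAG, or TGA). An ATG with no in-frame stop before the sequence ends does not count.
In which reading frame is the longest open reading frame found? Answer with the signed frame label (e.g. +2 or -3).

+2

Reverse complement (5'→3'): GAGGCGGGTTTCACGCGGCCCTCATTCAAAACGCCATGTCAACCATTGGCCATTTGGGA
Frame +1: TCC CAA ATG GCC AAT GGT TGA CAT GGC GTT TTG AAT GAG GGC CGC GTG AAA CCC GCC — ATG at 7, stop TGA at 19 → 15 nt.
Frame +2: CCC AAA TGG CCA ATG GTT GAC ATG GCG TTT TGA ATG AGG GCC GCG TGA AAC CCG CCT — ATG at 14, stop TGA at 32 → 21 nt; ATG at 23, stop TGA at 32 → 12 nt; ATG at 35, stop TGA at 47 → 15 nt.
Frame +3: CCA AAT GGC CAA TGG TTG ACA TGG CGT TTT GAA TGA GGG CCG CGT GAA ACC CGC CTC — no ATG→stop ORF.
Frame -1: GAG GCG GGT TTC ACG CGG CCC TCA TTC AAA ACG CCA TGT CAA CCA TTG GCC ATT TGG — no ATG→stop ORF.
Frame -2: AGG CGG GTT TCA CGC GGC CCT CAT TCA AAA CGC CAT GTC AAC CAT TGG CCA TTT GGG — no ATG→stop ORF.
Frame -3: GGC GGG TTT CAC GCG GCC CTC ATT CAA AAC GCC ATG TCA ACC ATT GGC CAT TTG GGA — no ATG→stop ORF.
Longest ORF is 21 nt in frame +2 (positions 14–34).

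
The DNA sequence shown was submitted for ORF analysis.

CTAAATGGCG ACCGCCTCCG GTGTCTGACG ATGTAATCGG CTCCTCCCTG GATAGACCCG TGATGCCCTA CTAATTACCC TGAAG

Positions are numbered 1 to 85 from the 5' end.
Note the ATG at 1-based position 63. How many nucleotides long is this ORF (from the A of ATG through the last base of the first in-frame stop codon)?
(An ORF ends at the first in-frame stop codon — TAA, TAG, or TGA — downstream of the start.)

12

Codons from position 63: ATG (63–65), CCC (66–68), TAC (69–71), TAA (72–74).
TAA is the first in-frame stop; ORF spans 63–74, 12 nucleotides.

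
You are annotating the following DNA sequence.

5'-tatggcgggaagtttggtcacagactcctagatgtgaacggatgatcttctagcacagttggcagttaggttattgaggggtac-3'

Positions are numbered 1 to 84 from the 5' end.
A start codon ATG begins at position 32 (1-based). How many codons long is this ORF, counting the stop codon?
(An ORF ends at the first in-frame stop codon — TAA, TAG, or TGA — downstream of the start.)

2

Codons from position 32: ATG (32–34), TGA (35–37).
TGA is the first in-frame stop; that's 2 codons including the stop.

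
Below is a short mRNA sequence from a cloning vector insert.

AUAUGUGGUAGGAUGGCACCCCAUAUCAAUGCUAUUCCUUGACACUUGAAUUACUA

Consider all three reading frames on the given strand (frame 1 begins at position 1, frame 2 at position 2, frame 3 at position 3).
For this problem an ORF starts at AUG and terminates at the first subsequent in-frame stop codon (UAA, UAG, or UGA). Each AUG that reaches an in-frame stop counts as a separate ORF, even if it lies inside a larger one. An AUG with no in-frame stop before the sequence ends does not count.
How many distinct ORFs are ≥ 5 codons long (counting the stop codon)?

2

Frame 1: AUA UGU GGU AGG AUG GCA CCC CAU AUC AAU GCU AUU CCU UGA CAC UUG AAU UAC — AUG at 13, stop UGA at 40 → 30 nt.
Frame 2: UAU GUG GUA GGA UGG CAC CCC AUA UCA AUG CUA UUC CUU GAC ACU UGA AUU ACU — AUG at 29, stop UGA at 47 → 21 nt.
Frame 3: AUG UGG UAG GAU GGC ACC CCA UAU CAA UGC UAU UCC UUG ACA CUU GAA UUA CUA — AUG at 3, stop UAG at 9 → 9 nt.
ORFs ≥ 5 codons: frame 1 13–42 (10 codons), frame 2 29–49 (7 codons). Count = 2.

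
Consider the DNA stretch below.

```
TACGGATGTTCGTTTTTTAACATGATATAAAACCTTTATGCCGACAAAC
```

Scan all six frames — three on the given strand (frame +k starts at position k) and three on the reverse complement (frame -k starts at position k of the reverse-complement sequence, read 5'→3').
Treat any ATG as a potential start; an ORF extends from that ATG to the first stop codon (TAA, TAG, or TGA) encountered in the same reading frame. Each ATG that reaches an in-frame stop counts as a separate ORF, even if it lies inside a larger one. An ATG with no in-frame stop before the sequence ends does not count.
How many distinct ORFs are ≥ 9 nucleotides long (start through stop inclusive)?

Reverse complement (5'→3'): GTTTGTCGGCATAAAGGTTTTATATCATGTTAAAAAACGAACATCCGTA
Frame +1: TAC GGA TGT TCG TTT TTT AAC ATG ATA TAA AAC CTT TAT GCC GAC AAA — ATG at 22, stop TAA at 28 → 9 nt.
Frame +2: ACG GAT GTT CGT TTT TTA ACA TGA TAT AAA ACC TTT ATG CCG ACA AAC — no ATG→stop ORF.
Frame +3: CGG ATG TTC GTT TTT TAA CAT GAT ATA AAA CCT TTA TGC CGA CAA — ATG at 6, stop TAA at 18 → 15 nt.
Frame -1: GTT TGT CGG CAT AAA GGT TTT ATA TCA TGT TAA AAA ACG AAC ATC CGT — no ATG→stop ORF.
Frame -2: TTT GTC GGC ATA AAG GTT TTA TAT CAT GTT AAA AAA CGA ACA TCC GTA — no ATG→stop ORF.
Frame -3: TTG TCG GCA TAA AGG TTT TAT ATC ATG TTA AAA AAC GAA CAT CCG — no ATG→stop ORF.
ORFs ≥ 9 nucleotides: frame +1 22–30 (9 nucleotides), frame +3 6–20 (15 nucleotides). Count = 2.

2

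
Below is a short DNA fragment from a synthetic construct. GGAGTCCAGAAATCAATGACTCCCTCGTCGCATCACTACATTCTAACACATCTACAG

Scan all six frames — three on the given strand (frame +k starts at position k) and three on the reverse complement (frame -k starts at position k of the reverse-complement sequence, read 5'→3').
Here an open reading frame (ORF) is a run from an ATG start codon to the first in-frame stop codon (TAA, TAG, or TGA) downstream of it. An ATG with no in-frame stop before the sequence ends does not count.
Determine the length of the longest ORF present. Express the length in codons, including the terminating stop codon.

7

Reverse complement (5'→3'): CTGTAGATGTGTTAGAATGTAGTGATGCGACGAGGGAGTCATTGATTTCTGGACTCC
Frame +1: GGA GTC CAG AAA TCA ATG ACT CCC TCG TCG CAT CAC TAC ATT CTA ACA CAT CTA CAG — no ATG→stop ORF.
Frame +2: GAG TCC AGA AAT CAA TGA CTC CCT CGT CGC ATC ACT ACA TTC TAA CAC ATC TAC — no ATG→stop ORF.
Frame +3: AGT CCA GAA ATC AAT GAC TCC CTC GTC GCA TCA CTA CAT TCT AAC ACA TCT ACA — no ATG→stop ORF.
Frame -1: CTG TAG ATG TGT TAG AAT GTA GTG ATG CGA CGA GGG AGT CAT TGA TTT CTG GAC TCC — ATG at 7, stop TAG at 13 → 9 nt; ATG at 25, stop TGA at 43 → 21 nt.
Frame -2: TGT AGA TGT GTT AGA ATG TAG TGA TGC GAC GAG GGA GTC ATT GAT TTC TGG ACT — ATG at 17, stop TAG at 20 → 6 nt.
Frame -3: GTA GAT GTG TTA GAA TGT AGT GAT GCG ACG AGG GAG TCA TTG ATT TCT GGA CTC — no ATG→stop ORF.
Longest: frame -1, positions 25–45, 21 nt = 7 codons = 6 aa. → 7 codons.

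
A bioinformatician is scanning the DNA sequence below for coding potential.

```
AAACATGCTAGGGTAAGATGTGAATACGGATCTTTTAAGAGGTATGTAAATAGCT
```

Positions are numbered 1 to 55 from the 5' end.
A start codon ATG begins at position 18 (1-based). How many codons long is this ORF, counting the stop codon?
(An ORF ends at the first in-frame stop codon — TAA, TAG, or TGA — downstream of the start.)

Codons from position 18: ATG (18–20), TGA (21–23).
TGA is the first in-frame stop; that's 2 codons including the stop.

2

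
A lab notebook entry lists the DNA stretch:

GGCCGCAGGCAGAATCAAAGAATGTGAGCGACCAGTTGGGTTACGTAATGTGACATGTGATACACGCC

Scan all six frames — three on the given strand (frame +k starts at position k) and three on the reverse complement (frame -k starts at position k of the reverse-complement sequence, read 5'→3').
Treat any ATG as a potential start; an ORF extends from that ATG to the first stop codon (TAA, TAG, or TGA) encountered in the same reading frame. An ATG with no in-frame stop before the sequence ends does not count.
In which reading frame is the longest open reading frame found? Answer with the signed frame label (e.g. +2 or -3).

Reverse complement (5'→3'): GGCGTGTATCACATGTCACATTACGTAACCCAACTGGTCGCTCACATTCTTTGATTCTGCCTGCGGCC
Frame +1: GGC CGC AGG CAG AAT CAA AGA ATG TGA GCG ACC AGT TGG GTT ACG TAA TGT GAC ATG TGA TAC ACG — ATG at 22, stop TGA at 25 → 6 nt; ATG at 55, stop TGA at 58 → 6 nt.
Frame +2: GCC GCA GGC AGA ATC AAA GAA TGT GAG CGA CCA GTT GGG TTA CGT AAT GTG ACA TGT GAT ACA CGC — no ATG→stop ORF.
Frame +3: CCG CAG GCA GAA TCA AAG AAT GTG AGC GAC CAG TTG GGT TAC GTA ATG TGA CAT GTG ATA CAC GCC — ATG at 48, stop TGA at 51 → 6 nt.
Frame -1: GGC GTG TAT CAC ATG TCA CAT TAC GTA ACC CAA CTG GTC GCT CAC ATT CTT TGA TTC TGC CTG CGG — ATG at 13, stop TGA at 52 → 42 nt.
Frame -2: GCG TGT ATC ACA TGT CAC ATT ACG TAA CCC AAC TGG TCG CTC ACA TTC TTT GAT TCT GCC TGC GGC — no ATG→stop ORF.
Frame -3: CGT GTA TCA CAT GTC ACA TTA CGT AAC CCA ACT GGT CGC TCA CAT TCT TTG ATT CTG CCT GCG GCC — no ATG→stop ORF.
Longest ORF is 42 nt in frame -1 (positions 13–54).

-1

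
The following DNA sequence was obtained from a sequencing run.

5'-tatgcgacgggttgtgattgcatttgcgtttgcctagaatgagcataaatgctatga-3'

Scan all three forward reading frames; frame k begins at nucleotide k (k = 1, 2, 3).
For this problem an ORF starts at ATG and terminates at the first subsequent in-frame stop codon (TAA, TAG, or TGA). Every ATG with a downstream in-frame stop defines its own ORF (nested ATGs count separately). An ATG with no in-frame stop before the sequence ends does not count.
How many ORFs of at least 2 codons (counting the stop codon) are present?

2

Frame 1: TAT GCG ACG GGT TGT GAT TGC ATT TGC GTT TGC CTA GAA TGA GCA TAA ATG CTA TGA — ATG at 49, stop TGA at 55 → 9 nt.
Frame 2: ATG CGA CGG GTT GTG ATT GCA TTT GCG TTT GCC TAG AAT GAG CAT AAA TGC TAT — ATG at 2, stop TAG at 35 → 36 nt.
Frame 3: TGC GAC GGG TTG TGA TTG CAT TTG CGT TTG CCT AGA ATG AGC ATA AAT GCT ATG — no ATG→stop ORF.
ORFs ≥ 2 codons: frame 1 49–57 (3 codons), frame 2 2–37 (12 codons). Count = 2.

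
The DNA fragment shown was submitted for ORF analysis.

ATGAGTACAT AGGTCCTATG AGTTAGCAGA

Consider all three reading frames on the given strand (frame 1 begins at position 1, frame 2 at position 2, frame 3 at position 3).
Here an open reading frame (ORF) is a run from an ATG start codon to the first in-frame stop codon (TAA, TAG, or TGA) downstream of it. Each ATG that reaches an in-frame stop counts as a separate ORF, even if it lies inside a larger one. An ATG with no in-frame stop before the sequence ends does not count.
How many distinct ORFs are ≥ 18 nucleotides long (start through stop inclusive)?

0

Frame 1: ATG AGT ACA TAG GTC CTA TGA GTT AGC AGA — ATG at 1, stop TAG at 10 → 12 nt.
Frame 2: TGA GTA CAT AGG TCC TAT GAG TTA GCA — no ATG→stop ORF.
Frame 3: GAG TAC ATA GGT CCT ATG AGT TAG CAG — ATG at 18, stop TAG at 24 → 9 nt.
No ORF reaches 18 nucleotides. Count = 0.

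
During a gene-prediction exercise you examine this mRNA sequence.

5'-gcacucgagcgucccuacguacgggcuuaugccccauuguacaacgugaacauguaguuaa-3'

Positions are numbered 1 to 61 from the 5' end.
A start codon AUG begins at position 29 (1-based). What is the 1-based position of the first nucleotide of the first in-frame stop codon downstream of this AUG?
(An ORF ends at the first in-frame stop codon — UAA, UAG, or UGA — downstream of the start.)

47

Codons from position 29: AUG (29–31), CCC (32–34), CAU (35–37), UGU (38–40), ACA (41–43), ACG (44–46), UGA (47–49).
UGA is a stop codon; it begins at position 47.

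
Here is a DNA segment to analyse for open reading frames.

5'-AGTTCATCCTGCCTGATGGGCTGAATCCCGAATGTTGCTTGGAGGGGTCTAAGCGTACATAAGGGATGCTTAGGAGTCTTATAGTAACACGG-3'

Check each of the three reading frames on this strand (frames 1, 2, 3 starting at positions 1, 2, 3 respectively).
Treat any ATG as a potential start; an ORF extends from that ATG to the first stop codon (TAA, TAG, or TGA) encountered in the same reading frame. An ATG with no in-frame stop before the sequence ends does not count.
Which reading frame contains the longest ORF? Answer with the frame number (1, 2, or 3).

Frame 1: AGT TCA TCC TGC CTG ATG GGC TGA ATC CCG AAT GTT GCT TGG AGG GGT CTA AGC GTA CAT AAG GGA TGC TTA GGA GTC TTA TAG TAA CAC — ATG at 16, stop TGA at 22 → 9 nt.
Frame 2: GTT CAT CCT GCC TGA TGG GCT GAA TCC CGA ATG TTG CTT GGA GGG GTC TAA GCG TAC ATA AGG GAT GCT TAG GAG TCT TAT AGT AAC ACG — ATG at 32, stop TAA at 50 → 21 nt.
Frame 3: TTC ATC CTG CCT GAT GGG CTG AAT CCC GAA TGT TGC TTG GAG GGG TCT AAG CGT ACA TAA GGG ATG CTT AGG AGT CTT ATA GTA ACA CGG — no ATG→stop ORF.
Longest ORF is 21 nt in frame 2 (positions 32–52).

2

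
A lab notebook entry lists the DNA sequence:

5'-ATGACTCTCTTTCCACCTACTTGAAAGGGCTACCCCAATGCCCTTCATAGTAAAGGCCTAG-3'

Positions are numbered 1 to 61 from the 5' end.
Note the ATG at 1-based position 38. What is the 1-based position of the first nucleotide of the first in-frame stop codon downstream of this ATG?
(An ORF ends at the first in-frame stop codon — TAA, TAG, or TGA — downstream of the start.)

59

Codons from position 38: ATG (38–40), CCC (41–43), TTC (44–46), ATA (47–49), GTA (50–52), AAG (53–55), GCC (56–58), TAG (59–61).
TAG is a stop codon; it begins at position 59.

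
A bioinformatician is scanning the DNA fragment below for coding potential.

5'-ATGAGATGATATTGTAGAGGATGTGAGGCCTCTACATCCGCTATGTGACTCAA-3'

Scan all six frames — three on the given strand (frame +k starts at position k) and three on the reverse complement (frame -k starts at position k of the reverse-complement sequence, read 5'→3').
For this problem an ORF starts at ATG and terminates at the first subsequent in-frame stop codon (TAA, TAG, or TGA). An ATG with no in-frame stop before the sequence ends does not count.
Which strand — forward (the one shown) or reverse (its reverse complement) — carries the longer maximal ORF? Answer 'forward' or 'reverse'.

forward

Reverse complement (5'→3'): TTGAGTCACATAGCGGATGTAGAGGCCTCACATCCTCTACAATATCATCTCAT
Frame +1: ATG AGA TGA TAT TGT AGA GGA TGT GAG GCC TCT ACA TCC GCT ATG TGA CTC — ATG at 1, stop TGA at 7 → 9 nt; ATG at 43, stop TGA at 46 → 6 nt.
Frame +2: TGA GAT GAT ATT GTA GAG GAT GTG AGG CCT CTA CAT CCG CTA TGT GAC TCA — no ATG→stop ORF.
Frame +3: GAG ATG ATA TTG TAG AGG ATG TGA GGC CTC TAC ATC CGC TAT GTG ACT CAA — ATG at 6, stop TAG at 15 → 12 nt; ATG at 21, stop TGA at 24 → 6 nt.
Frame -1: TTG AGT CAC ATA GCG GAT GTA GAG GCC TCA CAT CCT CTA CAA TAT CAT CTC — no ATG→stop ORF.
Frame -2: TGA GTC ACA TAG CGG ATG TAG AGG CCT CAC ATC CTC TAC AAT ATC ATC TCA — ATG at 17, stop TAG at 20 → 6 nt.
Frame -3: GAG TCA CAT AGC GGA TGT AGA GGC CTC ACA TCC TCT ACA ATA TCA TCT CAT — no ATG→stop ORF.
Forward-strand max 12 nt; reverse-strand max 6 nt. The forward strand has the longer ORF.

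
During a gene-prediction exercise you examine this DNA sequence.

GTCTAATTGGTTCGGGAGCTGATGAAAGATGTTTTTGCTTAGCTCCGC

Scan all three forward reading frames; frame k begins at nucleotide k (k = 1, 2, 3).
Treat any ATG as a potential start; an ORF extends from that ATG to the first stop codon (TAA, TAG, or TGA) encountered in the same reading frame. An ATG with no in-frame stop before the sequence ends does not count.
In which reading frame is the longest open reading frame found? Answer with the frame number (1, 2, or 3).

Frame 1: GTC TAA TTG GTT CGG GAG CTG ATG AAA GAT GTT TTT GCT TAG CTC CGC — ATG at 22, stop TAG at 40 → 21 nt.
Frame 2: TCT AAT TGG TTC GGG AGC TGA TGA AAG ATG TTT TTG CTT AGC TCC — no ATG→stop ORF.
Frame 3: CTA ATT GGT TCG GGA GCT GAT GAA AGA TGT TTT TGC TTA GCT CCG — no ATG→stop ORF.
Longest ORF is 21 nt in frame 1 (positions 22–42).

1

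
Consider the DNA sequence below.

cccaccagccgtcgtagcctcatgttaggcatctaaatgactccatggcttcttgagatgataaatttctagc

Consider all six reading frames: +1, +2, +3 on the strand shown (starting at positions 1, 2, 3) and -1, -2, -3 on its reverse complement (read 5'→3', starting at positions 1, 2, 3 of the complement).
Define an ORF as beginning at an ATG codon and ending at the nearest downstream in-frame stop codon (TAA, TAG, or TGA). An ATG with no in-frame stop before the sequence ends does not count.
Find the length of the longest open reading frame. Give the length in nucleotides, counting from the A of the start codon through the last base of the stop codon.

Reverse complement (5'→3'): GCTAGAAATTTATCATCTCAAGAAGCCATGGAGTCATTTAGATGCCTAACATGAGGCTACGACGGCTGGTGGG
Frame +1: CCC ACC AGC CGT CGT AGC CTC ATG TTA GGC ATC TAA ATG ACT CCA TGG CTT CTT GAG ATG ATA AAT TTC TAG — ATG at 22, stop TAA at 34 → 15 nt; ATG at 37, stop TAG at 70 → 36 nt; ATG at 58, stop TAG at 70 → 15 nt.
Frame +2: CCA CCA GCC GTC GTA GCC TCA TGT TAG GCA TCT AAA TGA CTC CAT GGC TTC TTG AGA TGA TAA ATT TCT AGC — no ATG→stop ORF.
Frame +3: CAC CAG CCG TCG TAG CCT CAT GTT AGG CAT CTA AAT GAC TCC ATG GCT TCT TGA GAT GAT AAA TTT CTA — ATG at 45, stop TGA at 54 → 12 nt.
Frame -1: GCT AGA AAT TTA TCA TCT CAA GAA GCC ATG GAG TCA TTT AGA TGC CTA ACA TGA GGC TAC GAC GGC TGG TGG — ATG at 28, stop TGA at 52 → 27 nt.
Frame -2: CTA GAA ATT TAT CAT CTC AAG AAG CCA TGG AGT CAT TTA GAT GCC TAA CAT GAG GCT ACG ACG GCT GGT GGG — no ATG→stop ORF.
Frame -3: TAG AAA TTT ATC ATC TCA AGA AGC CAT GGA GTC ATT TAG ATG CCT AAC ATG AGG CTA CGA CGG CTG GTG — no ATG→stop ORF.
Longest: frame +1, positions 37–72, 36 nt = 12 codons = 11 aa. → 36 nucleotides.

36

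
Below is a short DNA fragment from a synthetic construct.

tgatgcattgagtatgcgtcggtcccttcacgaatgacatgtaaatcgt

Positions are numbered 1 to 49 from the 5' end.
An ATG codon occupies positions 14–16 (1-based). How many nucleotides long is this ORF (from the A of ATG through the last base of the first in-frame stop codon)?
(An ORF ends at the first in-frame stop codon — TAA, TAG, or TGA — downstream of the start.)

24

Codons from position 14: ATG (14–16), CGT (17–19), CGG (20–22), TCC (23–25), CTT (26–28), CAC (29–31), GAA (32–34), TGA (35–37).
TGA is the first in-frame stop; ORF spans 14–37, 24 nucleotides.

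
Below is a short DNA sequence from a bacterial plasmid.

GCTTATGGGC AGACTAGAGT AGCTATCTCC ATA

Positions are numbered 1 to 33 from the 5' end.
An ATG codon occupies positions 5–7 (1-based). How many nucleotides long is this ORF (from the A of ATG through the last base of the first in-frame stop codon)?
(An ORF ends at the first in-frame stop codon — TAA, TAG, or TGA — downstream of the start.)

Codons from position 5: ATG (5–7), GGC (8–10), AGA (11–13), CTA (14–16), GAG (17–19), TAG (20–22).
TAG is the first in-frame stop; ORF spans 5–22, 18 nucleotides.

18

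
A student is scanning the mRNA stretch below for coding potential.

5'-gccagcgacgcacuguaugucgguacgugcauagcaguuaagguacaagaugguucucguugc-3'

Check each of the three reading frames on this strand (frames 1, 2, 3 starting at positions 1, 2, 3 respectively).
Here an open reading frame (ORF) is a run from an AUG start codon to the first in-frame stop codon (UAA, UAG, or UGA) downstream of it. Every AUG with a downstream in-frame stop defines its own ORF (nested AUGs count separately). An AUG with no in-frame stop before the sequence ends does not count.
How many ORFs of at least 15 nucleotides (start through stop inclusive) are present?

Frame 1: GCC AGC GAC GCA CUG UAU GUC GGU ACG UGC AUA GCA GUU AAG GUA CAA GAU GGU UCU CGU UGC — no AUG→stop ORF.
Frame 2: CCA GCG ACG CAC UGU AUG UCG GUA CGU GCA UAG CAG UUA AGG UAC AAG AUG GUU CUC GUU — AUG at 17, stop UAG at 32 → 18 nt.
Frame 3: CAG CGA CGC ACU GUA UGU CGG UAC GUG CAU AGC AGU UAA GGU ACA AGA UGG UUC UCG UUG — no AUG→stop ORF.
ORFs ≥ 15 nucleotides: frame 2 17–34 (18 nucleotides). Count = 1.

1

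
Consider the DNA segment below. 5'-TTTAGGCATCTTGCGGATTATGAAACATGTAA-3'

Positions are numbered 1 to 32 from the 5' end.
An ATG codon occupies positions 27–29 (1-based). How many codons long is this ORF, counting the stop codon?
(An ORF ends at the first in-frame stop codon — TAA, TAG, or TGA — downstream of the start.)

Codons from position 27: ATG (27–29), TAA (30–32).
TAA is the first in-frame stop; that's 2 codons including the stop.

2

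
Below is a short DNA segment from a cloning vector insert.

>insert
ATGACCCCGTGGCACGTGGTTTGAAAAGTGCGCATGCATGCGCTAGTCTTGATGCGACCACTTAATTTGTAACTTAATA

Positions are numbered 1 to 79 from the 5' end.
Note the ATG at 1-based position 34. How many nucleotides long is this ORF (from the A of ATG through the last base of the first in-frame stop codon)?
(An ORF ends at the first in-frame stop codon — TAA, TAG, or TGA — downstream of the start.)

Codons from position 34: ATG (34–36), CAT (37–39), GCG (40–42), CTA (43–45), GTC (46–48), TTG (49–51), ATG (52–54), CGA (55–57), CCA (58–60), CTT (61–63), AAT (64–66), TTG (67–69), TAA (70–72).
TAA is the first in-frame stop; ORF spans 34–72, 39 nucleotides.

39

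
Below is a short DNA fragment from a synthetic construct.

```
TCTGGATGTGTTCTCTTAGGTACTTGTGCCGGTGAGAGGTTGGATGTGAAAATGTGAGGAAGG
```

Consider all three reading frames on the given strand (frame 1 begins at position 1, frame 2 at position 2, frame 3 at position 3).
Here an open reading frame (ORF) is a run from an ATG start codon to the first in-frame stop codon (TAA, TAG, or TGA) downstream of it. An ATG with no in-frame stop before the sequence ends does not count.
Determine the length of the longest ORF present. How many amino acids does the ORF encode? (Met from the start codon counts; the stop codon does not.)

Frame 1: TCT GGA TGT GTT CTC TTA GGT ACT TGT GCC GGT GAG AGG TTG GAT GTG AAA ATG TGA GGA AGG — ATG at 52, stop TGA at 55 → 6 nt.
Frame 2: CTG GAT GTG TTC TCT TAG GTA CTT GTG CCG GTG AGA GGT TGG ATG TGA AAA TGT GAG GAA — ATG at 44, stop TGA at 47 → 6 nt.
Frame 3: TGG ATG TGT TCT CTT AGG TAC TTG TGC CGG TGA GAG GTT GGA TGT GAA AAT GTG AGG AAG — ATG at 6, stop TGA at 33 → 30 nt.
Longest: frame 3, positions 6–35, 30 nt = 10 codons = 9 aa. → 9 amino acids.

9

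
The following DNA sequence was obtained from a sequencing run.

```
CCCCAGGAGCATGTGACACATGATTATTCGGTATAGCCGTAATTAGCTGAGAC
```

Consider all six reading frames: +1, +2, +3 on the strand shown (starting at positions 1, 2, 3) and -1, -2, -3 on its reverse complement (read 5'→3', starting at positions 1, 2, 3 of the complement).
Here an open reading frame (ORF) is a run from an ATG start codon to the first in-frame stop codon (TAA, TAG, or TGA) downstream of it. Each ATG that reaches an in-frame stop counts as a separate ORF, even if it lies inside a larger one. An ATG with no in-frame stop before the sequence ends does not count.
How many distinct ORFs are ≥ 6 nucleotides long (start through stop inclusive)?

Reverse complement (5'→3'): GTCTCAGCTAATTACGGCTATACCGAATAATCATGTGTCACATGCTCCTGGGG
Frame +1: CCC CAG GAG CAT GTG ACA CAT GAT TAT TCG GTA TAG CCG TAA TTA GCT GAG — no ATG→stop ORF.
Frame +2: CCC AGG AGC ATG TGA CAC ATG ATT ATT CGG TAT AGC CGT AAT TAG CTG AGA — ATG at 11, stop TGA at 14 → 6 nt; ATG at 20, stop TAG at 44 → 27 nt.
Frame +3: CCA GGA GCA TGT GAC ACA TGA TTA TTC GGT ATA GCC GTA ATT AGC TGA GAC — no ATG→stop ORF.
Frame -1: GTC TCA GCT AAT TAC GGC TAT ACC GAA TAA TCA TGT GTC ACA TGC TCC TGG — no ATG→stop ORF.
Frame -2: TCT CAG CTA ATT ACG GCT ATA CCG AAT AAT CAT GTG TCA CAT GCT CCT GGG — no ATG→stop ORF.
Frame -3: CTC AGC TAA TTA CGG CTA TAC CGA ATA ATC ATG TGT CAC ATG CTC CTG GGG — no ATG→stop ORF.
ORFs ≥ 6 nucleotides: frame +2 11–16 (6 nucleotides), frame +2 20–46 (27 nucleotides). Count = 2.

2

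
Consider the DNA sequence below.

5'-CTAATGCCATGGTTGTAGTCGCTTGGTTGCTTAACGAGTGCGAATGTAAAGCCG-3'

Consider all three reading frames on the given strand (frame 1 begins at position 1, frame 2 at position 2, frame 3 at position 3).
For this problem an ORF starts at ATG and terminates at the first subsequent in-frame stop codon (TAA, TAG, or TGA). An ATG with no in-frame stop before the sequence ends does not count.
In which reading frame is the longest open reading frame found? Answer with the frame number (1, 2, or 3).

Frame 1: CTA ATG CCA TGG TTG TAG TCG CTT GGT TGC TTA ACG AGT GCG AAT GTA AAG CCG — ATG at 4, stop TAG at 16 → 15 nt.
Frame 2: TAA TGC CAT GGT TGT AGT CGC TTG GTT GCT TAA CGA GTG CGA ATG TAA AGC — ATG at 44, stop TAA at 47 → 6 nt.
Frame 3: AAT GCC ATG GTT GTA GTC GCT TGG TTG CTT AAC GAG TGC GAA TGT AAA GCC — no ATG→stop ORF.
Longest ORF is 15 nt in frame 1 (positions 4–18).

1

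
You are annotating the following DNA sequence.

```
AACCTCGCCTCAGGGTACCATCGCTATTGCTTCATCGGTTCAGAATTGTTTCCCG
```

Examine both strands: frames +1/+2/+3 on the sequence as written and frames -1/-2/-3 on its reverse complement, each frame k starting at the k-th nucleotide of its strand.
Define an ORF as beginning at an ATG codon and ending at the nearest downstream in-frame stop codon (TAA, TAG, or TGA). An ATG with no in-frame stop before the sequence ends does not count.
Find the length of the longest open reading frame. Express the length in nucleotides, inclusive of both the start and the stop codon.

12

Reverse complement (5'→3'): CGGGAAACAATTCTGAACCGATGAAGCAATAGCGATGGTACCCTGAGGCGAGGTT
Frame +1: AAC CTC GCC TCA GGG TAC CAT CGC TAT TGC TTC ATC GGT TCA GAA TTG TTT CCC — no ATG→stop ORF.
Frame +2: ACC TCG CCT CAG GGT ACC ATC GCT ATT GCT TCA TCG GTT CAG AAT TGT TTC CCG — no ATG→stop ORF.
Frame +3: CCT CGC CTC AGG GTA CCA TCG CTA TTG CTT CAT CGG TTC AGA ATT GTT TCC — no ATG→stop ORF.
Frame -1: CGG GAA ACA ATT CTG AAC CGA TGA AGC AAT AGC GAT GGT ACC CTG AGG CGA GGT — no ATG→stop ORF.
Frame -2: GGG AAA CAA TTC TGA ACC GAT GAA GCA ATA GCG ATG GTA CCC TGA GGC GAG GTT — ATG at 35, stop TGA at 44 → 12 nt.
Frame -3: GGA AAC AAT TCT GAA CCG ATG AAG CAA TAG CGA TGG TAC CCT GAG GCG AGG — ATG at 21, stop TAG at 30 → 12 nt.
Longest: frame -2, positions 35–46, 12 nt = 4 codons = 3 aa. → 12 nucleotides.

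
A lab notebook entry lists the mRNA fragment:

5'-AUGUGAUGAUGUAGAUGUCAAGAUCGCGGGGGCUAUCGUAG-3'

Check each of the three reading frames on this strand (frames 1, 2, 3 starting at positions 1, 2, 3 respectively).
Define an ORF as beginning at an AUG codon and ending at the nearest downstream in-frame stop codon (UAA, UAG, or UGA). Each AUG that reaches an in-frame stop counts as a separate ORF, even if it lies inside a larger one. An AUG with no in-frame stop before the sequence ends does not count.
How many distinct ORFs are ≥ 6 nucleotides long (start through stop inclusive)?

Frame 1: AUG UGA UGA UGU AGA UGU CAA GAU CGC GGG GGC UAU CGU — AUG at 1, stop UGA at 4 → 6 nt.
Frame 2: UGU GAU GAU GUA GAU GUC AAG AUC GCG GGG GCU AUC GUA — no AUG→stop ORF.
Frame 3: GUG AUG AUG UAG AUG UCA AGA UCG CGG GGG CUA UCG UAG — AUG at 6, stop UAG at 12 → 9 nt; AUG at 9, stop UAG at 12 → 6 nt; AUG at 15, stop UAG at 39 → 27 nt.
ORFs ≥ 6 nucleotides: frame 1 1–6 (6 nucleotides), frame 3 6–14 (9 nucleotides), frame 3 9–14 (6 nucleotides), frame 3 15–41 (27 nucleotides). Count = 4.

4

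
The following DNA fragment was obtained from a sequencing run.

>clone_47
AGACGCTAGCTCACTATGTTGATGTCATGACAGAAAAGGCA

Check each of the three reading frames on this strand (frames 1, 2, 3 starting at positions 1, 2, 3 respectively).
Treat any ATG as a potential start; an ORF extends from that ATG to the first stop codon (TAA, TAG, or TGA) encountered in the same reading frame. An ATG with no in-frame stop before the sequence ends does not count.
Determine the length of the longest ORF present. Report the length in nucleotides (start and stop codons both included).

Frame 1: AGA CGC TAG CTC ACT ATG TTG ATG TCA TGA CAG AAA AGG — ATG at 16, stop TGA at 28 → 15 nt; ATG at 22, stop TGA at 28 → 9 nt.
Frame 2: GAC GCT AGC TCA CTA TGT TGA TGT CAT GAC AGA AAA GGC — no ATG→stop ORF.
Frame 3: ACG CTA GCT CAC TAT GTT GAT GTC ATG ACA GAA AAG GCA — no ATG→stop ORF.
Longest: frame 1, positions 16–30, 15 nt = 5 codons = 4 aa. → 15 nucleotides.

15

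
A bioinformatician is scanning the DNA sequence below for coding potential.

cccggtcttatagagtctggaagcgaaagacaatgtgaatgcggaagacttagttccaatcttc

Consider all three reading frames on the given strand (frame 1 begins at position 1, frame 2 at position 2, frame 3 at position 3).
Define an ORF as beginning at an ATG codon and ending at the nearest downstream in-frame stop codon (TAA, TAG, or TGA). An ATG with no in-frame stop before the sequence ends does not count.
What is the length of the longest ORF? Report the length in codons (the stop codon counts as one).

5

Frame 1: CCC GGT CTT ATA GAG TCT GGA AGC GAA AGA CAA TGT GAA TGC GGA AGA CTT AGT TCC AAT CTT — no ATG→stop ORF.
Frame 2: CCG GTC TTA TAG AGT CTG GAA GCG AAA GAC AAT GTG AAT GCG GAA GAC TTA GTT CCA ATC TTC — no ATG→stop ORF.
Frame 3: CGG TCT TAT AGA GTC TGG AAG CGA AAG ACA ATG TGA ATG CGG AAG ACT TAG TTC CAA TCT — ATG at 33, stop TGA at 36 → 6 nt; ATG at 39, stop TAG at 51 → 15 nt.
Longest: frame 3, positions 39–53, 15 nt = 5 codons = 4 aa. → 5 codons.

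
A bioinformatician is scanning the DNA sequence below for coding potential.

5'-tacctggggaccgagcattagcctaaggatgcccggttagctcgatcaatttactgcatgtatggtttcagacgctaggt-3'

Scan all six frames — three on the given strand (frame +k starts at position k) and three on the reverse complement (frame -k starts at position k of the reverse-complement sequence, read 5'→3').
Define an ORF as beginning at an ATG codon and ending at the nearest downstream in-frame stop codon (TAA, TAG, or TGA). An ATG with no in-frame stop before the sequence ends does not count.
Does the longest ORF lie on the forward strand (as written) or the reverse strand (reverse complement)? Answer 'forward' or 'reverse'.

forward

Reverse complement (5'→3'): ACCTAGCGTCTGAAACCATACATGCAGTAAATTGATCGAGCTAACCGGGCATCCTTAGGCTAATGCTCGGTCCCCAGGTA
Frame +1: TAC CTG GGG ACC GAG CAT TAG CCT AAG GAT GCC CGG TTA GCT CGA TCA ATT TAC TGC ATG TAT GGT TTC AGA CGC TAG — ATG at 58, stop TAG at 76 → 21 nt.
Frame +2: ACC TGG GGA CCG AGC ATT AGC CTA AGG ATG CCC GGT TAG CTC GAT CAA TTT ACT GCA TGT ATG GTT TCA GAC GCT AGG — ATG at 29, stop TAG at 38 → 12 nt.
Frame +3: CCT GGG GAC CGA GCA TTA GCC TAA GGA TGC CCG GTT AGC TCG ATC AAT TTA CTG CAT GTA TGG TTT CAG ACG CTA GGT — no ATG→stop ORF.
Frame -1: ACC TAG CGT CTG AAA CCA TAC ATG CAG TAA ATT GAT CGA GCT AAC CGG GCA TCC TTA GGC TAA TGC TCG GTC CCC AGG — ATG at 22, stop TAA at 28 → 9 nt.
Frame -2: CCT AGC GTC TGA AAC CAT ACA TGC AGT AAA TTG ATC GAG CTA ACC GGG CAT CCT TAG GCT AAT GCT CGG TCC CCA GGT — no ATG→stop ORF.
Frame -3: CTA GCG TCT GAA ACC ATA CAT GCA GTA AAT TGA TCG AGC TAA CCG GGC ATC CTT AGG CTA ATG CTC GGT CCC CAG GTA — no ATG→stop ORF.
Forward-strand max 21 nt; reverse-strand max 9 nt. The forward strand has the longer ORF.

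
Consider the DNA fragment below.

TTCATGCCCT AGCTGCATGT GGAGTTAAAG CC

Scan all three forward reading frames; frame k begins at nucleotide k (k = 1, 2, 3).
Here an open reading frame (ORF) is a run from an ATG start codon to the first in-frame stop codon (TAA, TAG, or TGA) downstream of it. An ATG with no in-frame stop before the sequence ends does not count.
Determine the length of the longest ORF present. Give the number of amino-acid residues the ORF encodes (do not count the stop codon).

Frame 1: TTC ATG CCC TAG CTG CAT GTG GAG TTA AAG — ATG at 4, stop TAG at 10 → 9 nt.
Frame 2: TCA TGC CCT AGC TGC ATG TGG AGT TAA AGC — ATG at 17, stop TAA at 26 → 12 nt.
Frame 3: CAT GCC CTA GCT GCA TGT GGA GTT AAA GCC — no ATG→stop ORF.
Longest: frame 2, positions 17–28, 12 nt = 4 codons = 3 aa. → 3 amino acids.

3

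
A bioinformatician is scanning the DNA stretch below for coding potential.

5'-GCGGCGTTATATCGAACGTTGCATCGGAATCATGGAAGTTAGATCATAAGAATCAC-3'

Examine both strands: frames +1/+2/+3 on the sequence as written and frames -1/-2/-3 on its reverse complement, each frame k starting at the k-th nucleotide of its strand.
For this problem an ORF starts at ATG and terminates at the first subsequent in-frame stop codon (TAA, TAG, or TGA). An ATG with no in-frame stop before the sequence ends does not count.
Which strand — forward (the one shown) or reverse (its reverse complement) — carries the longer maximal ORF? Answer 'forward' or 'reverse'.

reverse

Reverse complement (5'→3'): GTGATTCTTATGATCTAACTTCCATGATTCCGATGCAACGTTCGATATAACGCCGC
Frame +1: GCG GCG TTA TAT CGA ACG TTG CAT CGG AAT CAT GGA AGT TAG ATC ATA AGA ATC — no ATG→stop ORF.
Frame +2: CGG CGT TAT ATC GAA CGT TGC ATC GGA ATC ATG GAA GTT AGA TCA TAA GAA TCA — ATG at 32, stop TAA at 47 → 18 nt.
Frame +3: GGC GTT ATA TCG AAC GTT GCA TCG GAA TCA TGG AAG TTA GAT CAT AAG AAT CAC — no ATG→stop ORF.
Frame -1: GTG ATT CTT ATG ATC TAA CTT CCA TGA TTC CGA TGC AAC GTT CGA TAT AAC GCC — ATG at 10, stop TAA at 16 → 9 nt.
Frame -2: TGA TTC TTA TGA TCT AAC TTC CAT GAT TCC GAT GCA ACG TTC GAT ATA ACG CCG — no ATG→stop ORF.
Frame -3: GAT TCT TAT GAT CTA ACT TCC ATG ATT CCG ATG CAA CGT TCG ATA TAA CGC CGC — ATG at 24, stop TAA at 48 → 27 nt; ATG at 33, stop TAA at 48 → 18 nt.
Forward-strand max 18 nt; reverse-strand max 27 nt. The reverse strand has the longer ORF.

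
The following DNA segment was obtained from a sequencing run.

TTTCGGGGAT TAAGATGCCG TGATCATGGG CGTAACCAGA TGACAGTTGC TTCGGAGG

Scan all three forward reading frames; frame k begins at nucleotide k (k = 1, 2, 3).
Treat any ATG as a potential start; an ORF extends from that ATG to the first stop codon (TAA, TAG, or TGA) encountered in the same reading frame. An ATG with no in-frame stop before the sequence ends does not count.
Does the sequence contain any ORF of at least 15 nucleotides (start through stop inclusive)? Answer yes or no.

yes

Frame 1: TTT CGG GGA TTA AGA TGC CGT GAT CAT GGG CGT AAC CAG ATG ACA GTT GCT TCG GAG — no ATG→stop ORF.
Frame 2: TTC GGG GAT TAA GAT GCC GTG ATC ATG GGC GTA ACC AGA TGA CAG TTG CTT CGG AGG — ATG at 26, stop TGA at 41 → 18 nt.
Frame 3: TCG GGG ATT AAG ATG CCG TGA TCA TGG GCG TAA CCA GAT GAC AGT TGC TTC GGA — ATG at 15, stop TGA at 21 → 9 nt.
Frame 2 has an ORF of 18 nucleotides (positions 26–43) ≥ 15, so yes.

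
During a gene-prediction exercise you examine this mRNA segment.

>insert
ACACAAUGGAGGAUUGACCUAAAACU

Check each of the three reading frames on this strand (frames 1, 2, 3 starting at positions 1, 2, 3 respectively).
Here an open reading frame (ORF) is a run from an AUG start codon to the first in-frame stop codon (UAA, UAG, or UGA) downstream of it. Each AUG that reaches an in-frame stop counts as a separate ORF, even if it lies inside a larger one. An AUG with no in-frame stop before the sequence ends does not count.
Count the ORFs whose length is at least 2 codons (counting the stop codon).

1

Frame 1: ACA CAA UGG AGG AUU GAC CUA AAA — no AUG→stop ORF.
Frame 2: CAC AAU GGA GGA UUG ACC UAA AAC — no AUG→stop ORF.
Frame 3: ACA AUG GAG GAU UGA CCU AAA ACU — AUG at 6, stop UGA at 15 → 12 nt.
ORFs ≥ 2 codons: frame 3 6–17 (4 codons). Count = 1.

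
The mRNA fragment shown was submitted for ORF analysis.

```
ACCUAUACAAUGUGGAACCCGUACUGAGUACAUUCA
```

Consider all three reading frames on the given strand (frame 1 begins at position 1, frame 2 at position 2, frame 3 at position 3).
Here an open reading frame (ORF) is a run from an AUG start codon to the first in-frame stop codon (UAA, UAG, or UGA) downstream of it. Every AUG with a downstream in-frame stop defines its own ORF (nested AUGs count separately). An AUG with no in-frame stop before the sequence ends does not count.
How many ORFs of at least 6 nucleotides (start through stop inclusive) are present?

1

Frame 1: ACC UAU ACA AUG UGG AAC CCG UAC UGA GUA CAU UCA — AUG at 10, stop UGA at 25 → 18 nt.
Frame 2: CCU AUA CAA UGU GGA ACC CGU ACU GAG UAC AUU — no AUG→stop ORF.
Frame 3: CUA UAC AAU GUG GAA CCC GUA CUG AGU ACA UUC — no AUG→stop ORF.
ORFs ≥ 6 nucleotides: frame 1 10–27 (18 nucleotides). Count = 1.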